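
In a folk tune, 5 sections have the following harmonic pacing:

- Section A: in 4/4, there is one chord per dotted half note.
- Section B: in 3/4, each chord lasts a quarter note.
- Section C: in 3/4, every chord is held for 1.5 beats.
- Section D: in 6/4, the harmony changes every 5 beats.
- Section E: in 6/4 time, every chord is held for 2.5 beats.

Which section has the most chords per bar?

Section B

A: 4 beats/bar ÷ 3 beats/chord = 4/3 chords/bar.
B: 3 beats/bar ÷ 1 beat/chord = 3 chords/bar.
C: 3 beats/bar ÷ 1.5 beats/chord = 2 chords/bar.
D: 6 beats/bar ÷ 5 beats/chord = 1.2 chords/bar.
E: 6 beats/bar ÷ 2.5 beats/chord = 2.4 chords/bar.
Fastest is B at 3 chords/bar.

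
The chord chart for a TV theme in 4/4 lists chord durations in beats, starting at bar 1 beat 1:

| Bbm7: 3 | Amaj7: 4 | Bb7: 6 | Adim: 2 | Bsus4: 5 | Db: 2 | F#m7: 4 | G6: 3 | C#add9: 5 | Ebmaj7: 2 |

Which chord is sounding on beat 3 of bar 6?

F#m7

Beat 3 of bar 6 is beat (6−1)×4 + 3 = 23 overall.
Running totals: Bbm7 ends at 3, Amaj7 ends at 7, Bb7 ends at 13, Adim ends at 15, Bsus4 ends at 20, Db ends at 22, F#m7 ends at 26.
Beat 23 falls within F#m7.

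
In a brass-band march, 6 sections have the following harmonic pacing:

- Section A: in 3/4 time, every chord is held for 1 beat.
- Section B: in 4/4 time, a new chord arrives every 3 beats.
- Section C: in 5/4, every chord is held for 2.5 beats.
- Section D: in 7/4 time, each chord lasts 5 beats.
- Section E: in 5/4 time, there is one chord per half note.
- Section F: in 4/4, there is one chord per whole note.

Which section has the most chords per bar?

Section A

A: 3/1 = 3 chords/bar.
B: 4/3 = 4/3 chords/bar.
C: 5/2.5 = 2 chords/bar.
D: 7/5 = 1.4 chords/bar.
E: 5/2 = 2.5 chords/bar.
F: 4/4 = 1 chord/bar.
Fastest is A at 3 chords/bar.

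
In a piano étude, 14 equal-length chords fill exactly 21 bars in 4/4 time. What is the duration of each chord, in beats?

21 bars × 4 beats/bar = 84 beats total.
84 beats ÷ 14 chords = 6 beats per chord.

6 beats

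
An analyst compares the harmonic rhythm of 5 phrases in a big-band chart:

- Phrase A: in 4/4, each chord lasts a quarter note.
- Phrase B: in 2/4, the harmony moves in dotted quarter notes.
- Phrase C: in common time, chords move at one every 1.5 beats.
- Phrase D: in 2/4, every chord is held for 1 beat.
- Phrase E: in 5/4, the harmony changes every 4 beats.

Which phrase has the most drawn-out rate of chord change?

A: 4/1 = 4 chords/bar.
B: 2/1.5 = 4/3 chords/bar.
C: 4/1.5 = 8/3 chords/bar.
D: 2/1 = 2 chords/bar.
E: 5/4 = 1.25 chords/bar.
Slowest is E at 1.25 chords/bar.

Phrase E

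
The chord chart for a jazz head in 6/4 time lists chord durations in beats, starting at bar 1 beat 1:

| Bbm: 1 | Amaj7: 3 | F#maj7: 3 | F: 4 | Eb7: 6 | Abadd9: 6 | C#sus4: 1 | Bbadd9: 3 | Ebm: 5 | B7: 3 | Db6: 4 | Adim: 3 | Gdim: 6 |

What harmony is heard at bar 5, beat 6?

Beat 6 of bar 5 is beat (5−1)×6 + 6 = 30 overall.
Running totals: Bbm ends at 1, Amaj7 ends at 4, F#maj7 ends at 7, F ends at 11, Eb7 ends at 17, Abadd9 ends at 23, C#sus4 ends at 24, Bbadd9 ends at 27, Ebm ends at 32.
Beat 30 falls within Ebm.

Ebm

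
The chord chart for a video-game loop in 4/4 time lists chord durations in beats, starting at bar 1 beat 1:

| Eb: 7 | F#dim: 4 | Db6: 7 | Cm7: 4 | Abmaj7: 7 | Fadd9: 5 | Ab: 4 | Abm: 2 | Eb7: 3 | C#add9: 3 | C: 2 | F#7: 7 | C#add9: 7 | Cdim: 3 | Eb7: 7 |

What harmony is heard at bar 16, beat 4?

Cdim

Beat 4 of bar 16 is beat (16−1)×4 + 4 = 64 overall.
Running totals: Eb ends at 7, F#dim ends at 11, Db6 ends at 18, Cm7 ends at 22, Abmaj7 ends at 29, Fadd9 ends at 34, Ab ends at 38, Abm ends at 40, Eb7 ends at 43, C#add9 ends at 46, C ends at 48, F#7 ends at 55, C#add9 ends at 62, Cdim ends at 65.
Beat 64 falls within Cdim.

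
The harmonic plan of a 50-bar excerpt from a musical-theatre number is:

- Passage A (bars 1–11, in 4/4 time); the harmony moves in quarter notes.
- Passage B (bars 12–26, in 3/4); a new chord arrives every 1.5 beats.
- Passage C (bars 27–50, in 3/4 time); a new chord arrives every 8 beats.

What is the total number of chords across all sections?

83 chords

A: 11 bars × 4 beats = 44 beats; 1 beat/chord → 44 chords.
B: 15 bars × 3 beats = 45 beats; 1.5 beats/chord → 30 chords.
C: 24 bars × 3 beats = 72 beats; 8 beats/chord → 9 chords.
Total: 44 + 30 + 9 = 83.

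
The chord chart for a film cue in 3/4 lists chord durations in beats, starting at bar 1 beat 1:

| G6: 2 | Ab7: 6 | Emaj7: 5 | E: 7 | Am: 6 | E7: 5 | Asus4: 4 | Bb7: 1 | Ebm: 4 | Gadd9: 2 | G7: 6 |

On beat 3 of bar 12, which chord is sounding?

Beat 3 of bar 12 is beat (12−1)×3 + 3 = 36 overall.
Running totals: G6 ends at 2, Ab7 ends at 8, Emaj7 ends at 13, E ends at 20, Am ends at 26, E7 ends at 31, Asus4 ends at 35, Bb7 ends at 36.
Beat 36 falls within Bb7.

Bb7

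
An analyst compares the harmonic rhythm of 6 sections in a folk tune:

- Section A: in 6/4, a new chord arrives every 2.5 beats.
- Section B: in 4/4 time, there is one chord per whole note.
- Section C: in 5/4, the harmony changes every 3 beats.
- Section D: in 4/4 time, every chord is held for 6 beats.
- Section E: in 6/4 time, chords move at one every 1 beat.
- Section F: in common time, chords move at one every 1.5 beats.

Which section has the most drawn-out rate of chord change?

Section D

A: each chord is 2.5 beats in 6/4, so 2.4 per bar.
B: each chord is 4 beats in 4/4, so 1 per bar.
C: each chord is 3 beats in 5/4, so 5/3 per bar.
D: each chord is 6 beats in 4/4, so 2/3 per bar.
E: each chord is 1 beat in 6/4, so 6 per bar.
F: each chord is 1.5 beats in 4/4, so 8/3 per bar.
Slowest is D at 2/3 chords/bar.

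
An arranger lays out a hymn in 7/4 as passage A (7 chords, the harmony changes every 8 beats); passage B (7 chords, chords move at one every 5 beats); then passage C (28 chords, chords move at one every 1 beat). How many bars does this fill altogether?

A: 7 × 8 = 56 beats = 8 bars.
B: 7 × 5 = 35 beats = 5 bars.
C: 28 × 1 = 28 beats = 4 bars.
Total: 8 + 5 + 4 = 17 bars.

17 bars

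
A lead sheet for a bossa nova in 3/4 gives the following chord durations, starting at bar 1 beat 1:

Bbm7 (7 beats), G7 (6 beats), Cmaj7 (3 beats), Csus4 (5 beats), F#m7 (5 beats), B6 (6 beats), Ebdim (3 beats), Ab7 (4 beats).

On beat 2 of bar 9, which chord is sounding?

F#m7

Beat 2 of bar 9 is beat (9−1)×3 + 2 = 26 overall.
Running totals: Bbm7 ends at 7, G7 ends at 13, Cmaj7 ends at 16, Csus4 ends at 21, F#m7 ends at 26.
Beat 26 falls within F#m7.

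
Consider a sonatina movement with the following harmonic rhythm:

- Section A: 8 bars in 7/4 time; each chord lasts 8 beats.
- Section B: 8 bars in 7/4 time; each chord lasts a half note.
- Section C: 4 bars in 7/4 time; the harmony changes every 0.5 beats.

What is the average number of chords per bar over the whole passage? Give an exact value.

A: 8 bars of 7 beats is 56 beats; at 8 beats each that's 7 chords.
B: 8 bars of 7 beats is 56 beats; at 2 beats each that's 28 chords.
C: 4 bars of 7 beats is 28 beats; at 0.5 beats each that's 56 chords.
Overall: 91 chords over 20 bars → 91/20 = 4.55 chords per bar.

4.55 chords per bar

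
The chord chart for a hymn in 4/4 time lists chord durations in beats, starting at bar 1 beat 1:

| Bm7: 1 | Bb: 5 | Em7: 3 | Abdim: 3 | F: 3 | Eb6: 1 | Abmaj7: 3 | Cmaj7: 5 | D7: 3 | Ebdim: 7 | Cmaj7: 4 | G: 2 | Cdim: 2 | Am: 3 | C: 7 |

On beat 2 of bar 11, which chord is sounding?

Cdim

Beat 2 of bar 11 is beat (11−1)×4 + 2 = 42 overall.
Running totals: Bm7 ends at 1, Bb ends at 6, Em7 ends at 9, Abdim ends at 12, F ends at 15, Eb6 ends at 16, Abmaj7 ends at 19, Cmaj7 ends at 24, D7 ends at 27, Ebdim ends at 34, Cmaj7 ends at 38, G ends at 40, Cdim ends at 42.
Beat 42 falls within Cdim.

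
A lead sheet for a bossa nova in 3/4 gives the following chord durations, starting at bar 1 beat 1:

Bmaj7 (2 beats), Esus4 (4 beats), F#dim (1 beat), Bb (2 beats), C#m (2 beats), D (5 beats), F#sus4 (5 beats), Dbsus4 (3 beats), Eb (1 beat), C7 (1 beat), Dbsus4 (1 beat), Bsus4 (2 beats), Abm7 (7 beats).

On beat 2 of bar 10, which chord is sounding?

Beat 2 of bar 10 is beat (10−1)×3 + 2 = 29 overall.
Running totals: Bmaj7 ends at 2, Esus4 ends at 6, F#dim ends at 7, Bb ends at 9, C#m ends at 11, D ends at 16, F#sus4 ends at 21, Dbsus4 ends at 24, Eb ends at 25, C7 ends at 26, Dbsus4 ends at 27, Bsus4 ends at 29.
Beat 29 falls within Bsus4.

Bsus4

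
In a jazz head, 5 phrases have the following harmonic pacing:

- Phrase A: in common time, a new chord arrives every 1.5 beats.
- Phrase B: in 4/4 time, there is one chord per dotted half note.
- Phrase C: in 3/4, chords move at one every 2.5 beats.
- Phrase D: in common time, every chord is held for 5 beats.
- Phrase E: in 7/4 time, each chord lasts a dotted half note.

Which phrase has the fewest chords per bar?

Phrase D

A: each chord is 1.5 beats in 4/4, so 8/3 per bar.
B: each chord is 3 beats in 4/4, so 4/3 per bar.
C: each chord is 2.5 beats in 3/4, so 1.2 per bar.
D: each chord is 5 beats in 4/4, so 0.8 per bar.
E: each chord is 3 beats in 7/4, so 7/3 per bar.
Slowest is D at 0.8 chords/bar.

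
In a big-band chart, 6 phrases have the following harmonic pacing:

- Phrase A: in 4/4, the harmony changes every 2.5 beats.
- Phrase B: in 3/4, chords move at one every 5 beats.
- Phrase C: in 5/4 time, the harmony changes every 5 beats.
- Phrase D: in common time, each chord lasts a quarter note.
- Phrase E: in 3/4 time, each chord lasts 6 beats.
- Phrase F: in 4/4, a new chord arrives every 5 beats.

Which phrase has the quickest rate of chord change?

A: each chord is 2.5 beats in 4/4, so 1.6 per bar.
B: each chord is 5 beats in 3/4, so 0.6 per bar.
C: each chord is 5 beats in 5/4, so 1 per bar.
D: each chord is 1 beat in 4/4, so 4 per bar.
E: each chord is 6 beats in 3/4, so 0.5 per bar.
F: each chord is 5 beats in 4/4, so 0.8 per bar.
Fastest is D at 4 chords/bar.

Phrase D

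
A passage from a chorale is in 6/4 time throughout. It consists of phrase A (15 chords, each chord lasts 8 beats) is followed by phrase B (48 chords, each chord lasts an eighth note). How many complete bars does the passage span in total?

24 bars

A: 15 × 8 = 120 beats = 20 bars.
B: 48 × 0.5 = 24 beats = 4 bars.
Total: 20 + 4 = 24 bars.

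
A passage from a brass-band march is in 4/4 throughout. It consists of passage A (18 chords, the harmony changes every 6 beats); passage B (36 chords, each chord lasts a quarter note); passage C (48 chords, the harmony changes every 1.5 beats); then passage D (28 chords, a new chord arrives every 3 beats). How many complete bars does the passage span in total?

75 bars

A: 18 × 6 = 108 beats = 27 bars.
B: 36 × 1 = 36 beats = 9 bars.
C: 48 × 1.5 = 72 beats = 18 bars.
D: 28 × 3 = 84 beats = 21 bars.
Total: 27 + 9 + 18 + 21 = 75 bars.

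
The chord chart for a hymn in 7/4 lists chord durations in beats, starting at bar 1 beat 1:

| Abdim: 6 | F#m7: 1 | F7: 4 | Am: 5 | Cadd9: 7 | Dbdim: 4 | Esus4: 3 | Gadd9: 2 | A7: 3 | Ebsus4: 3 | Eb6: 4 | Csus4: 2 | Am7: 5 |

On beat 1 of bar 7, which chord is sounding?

Csus4

Beat 1 of bar 7 is beat (7−1)×7 + 1 = 43 overall.
Running totals: Abdim ends at 6, F#m7 ends at 7, F7 ends at 11, Am ends at 16, Cadd9 ends at 23, Dbdim ends at 27, Esus4 ends at 30, Gadd9 ends at 32, A7 ends at 35, Ebsus4 ends at 38, Eb6 ends at 42, Csus4 ends at 44.
Beat 43 falls within Csus4.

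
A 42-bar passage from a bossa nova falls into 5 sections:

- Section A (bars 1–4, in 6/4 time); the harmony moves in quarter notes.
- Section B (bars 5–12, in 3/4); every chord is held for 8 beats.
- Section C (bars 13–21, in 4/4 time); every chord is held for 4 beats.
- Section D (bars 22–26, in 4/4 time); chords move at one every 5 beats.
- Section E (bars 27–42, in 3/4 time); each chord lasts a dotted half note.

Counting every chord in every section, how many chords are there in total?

A: 4 bars × 6 beats = 24 beats; 1 beat/chord → 24 chords.
B: 8 bars × 3 beats = 24 beats; 8 beats/chord → 3 chords.
C: 9 bars × 4 beats = 36 beats; 4 beats/chord → 9 chords.
D: 5 bars × 4 beats = 20 beats; 5 beats/chord → 4 chords.
E: 16 bars × 3 beats = 48 beats; 3 beats/chord → 16 chords.
Total: 24 + 3 + 9 + 4 + 16 = 56.

56 chords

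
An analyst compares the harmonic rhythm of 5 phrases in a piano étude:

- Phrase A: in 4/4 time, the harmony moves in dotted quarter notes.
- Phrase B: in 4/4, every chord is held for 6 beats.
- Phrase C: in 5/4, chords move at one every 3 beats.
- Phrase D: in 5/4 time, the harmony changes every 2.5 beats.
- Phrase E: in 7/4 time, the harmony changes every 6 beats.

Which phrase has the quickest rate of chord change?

A: each chord is 1.5 beats in 4/4, so 8/3 per bar.
B: each chord is 6 beats in 4/4, so 2/3 per bar.
C: each chord is 3 beats in 5/4, so 5/3 per bar.
D: each chord is 2.5 beats in 5/4, so 2 per bar.
E: each chord is 6 beats in 7/4, so 7/6 per bar.
Fastest is A at 8/3 chords/bar.

Phrase A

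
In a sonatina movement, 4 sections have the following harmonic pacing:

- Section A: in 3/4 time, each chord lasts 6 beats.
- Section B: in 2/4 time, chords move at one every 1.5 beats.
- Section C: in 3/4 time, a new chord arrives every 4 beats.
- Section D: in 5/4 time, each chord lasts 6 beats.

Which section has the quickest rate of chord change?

Section B

A: each chord is 6 beats in 3/4, so 0.5 per bar.
B: each chord is 1.5 beats in 2/4, so 4/3 per bar.
C: each chord is 4 beats in 3/4, so 0.75 per bar.
D: each chord is 6 beats in 5/4, so 5/6 per bar.
Fastest is B at 4/3 chords/bar.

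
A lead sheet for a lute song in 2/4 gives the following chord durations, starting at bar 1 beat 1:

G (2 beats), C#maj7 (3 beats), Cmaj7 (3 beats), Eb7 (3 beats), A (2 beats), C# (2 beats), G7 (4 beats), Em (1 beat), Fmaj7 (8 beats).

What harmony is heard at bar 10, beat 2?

Beat 2 of bar 10 is beat (10−1)×2 + 2 = 20 overall.
Running totals: G ends at 2, C#maj7 ends at 5, Cmaj7 ends at 8, Eb7 ends at 11, A ends at 13, C# ends at 15, G7 ends at 19, Em ends at 20.
Beat 20 falls within Em.

Em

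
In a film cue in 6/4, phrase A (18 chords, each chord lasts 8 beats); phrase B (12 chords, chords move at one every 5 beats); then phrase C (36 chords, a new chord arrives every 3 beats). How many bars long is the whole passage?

52 bars

A: 18 × 8 = 144 beats = 24 bars.
B: 12 × 5 = 60 beats = 10 bars.
C: 36 × 3 = 108 beats = 18 bars.
Total: 24 + 10 + 18 = 52 bars.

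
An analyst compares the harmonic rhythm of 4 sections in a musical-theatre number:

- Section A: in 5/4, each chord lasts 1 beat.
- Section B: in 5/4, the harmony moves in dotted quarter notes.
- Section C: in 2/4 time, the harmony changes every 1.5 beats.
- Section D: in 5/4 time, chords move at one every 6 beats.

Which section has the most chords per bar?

Section A

A: each chord is 1 beat in 5/4, so 5 per bar.
B: each chord is 1.5 beats in 5/4, so 10/3 per bar.
C: each chord is 1.5 beats in 2/4, so 4/3 per bar.
D: each chord is 6 beats in 5/4, so 5/6 per bar.
Fastest is A at 5 chords/bar.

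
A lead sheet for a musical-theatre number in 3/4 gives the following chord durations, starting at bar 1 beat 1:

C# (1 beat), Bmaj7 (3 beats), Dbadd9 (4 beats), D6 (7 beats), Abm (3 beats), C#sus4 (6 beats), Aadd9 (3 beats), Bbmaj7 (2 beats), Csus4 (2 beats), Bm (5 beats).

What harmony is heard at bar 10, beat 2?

Beat 2 of bar 10 is beat (10−1)×3 + 2 = 29 overall.
Running totals: C# ends at 1, Bmaj7 ends at 4, Dbadd9 ends at 8, D6 ends at 15, Abm ends at 18, C#sus4 ends at 24, Aadd9 ends at 27, Bbmaj7 ends at 29.
Beat 29 falls within Bbmaj7.

Bbmaj7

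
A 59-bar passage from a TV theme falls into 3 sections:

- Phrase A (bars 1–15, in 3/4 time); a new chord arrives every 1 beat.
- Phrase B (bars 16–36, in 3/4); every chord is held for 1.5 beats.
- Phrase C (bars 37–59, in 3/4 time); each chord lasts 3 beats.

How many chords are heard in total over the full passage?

A: 15 bars × 3 beats = 45 beats; 1 beat/chord → 45 chords.
B: 21 bars × 3 beats = 63 beats; 1.5 beats/chord → 42 chords.
C: 23 bars × 3 beats = 69 beats; 3 beats/chord → 23 chords.
Total: 45 + 42 + 23 = 110.

110 chords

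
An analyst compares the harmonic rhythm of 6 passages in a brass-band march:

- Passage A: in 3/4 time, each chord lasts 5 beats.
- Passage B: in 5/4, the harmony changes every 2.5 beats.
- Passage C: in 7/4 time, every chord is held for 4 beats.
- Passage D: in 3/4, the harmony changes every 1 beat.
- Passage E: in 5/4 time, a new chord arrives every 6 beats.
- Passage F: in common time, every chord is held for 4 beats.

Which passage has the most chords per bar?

A: 3/5 = 0.6 chords/bar.
B: 5/2.5 = 2 chords/bar.
C: 7/4 = 1.75 chords/bar.
D: 3/1 = 3 chords/bar.
E: 5/6 = 5/6 chords/bar.
F: 4/4 = 1 chord/bar.
Fastest is D at 3 chords/bar.

Passage D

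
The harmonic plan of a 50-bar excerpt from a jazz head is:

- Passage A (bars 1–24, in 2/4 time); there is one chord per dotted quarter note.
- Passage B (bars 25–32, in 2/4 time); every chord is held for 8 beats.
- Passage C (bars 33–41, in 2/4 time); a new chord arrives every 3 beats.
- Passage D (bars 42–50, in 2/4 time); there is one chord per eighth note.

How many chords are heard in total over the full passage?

76 chords

A has 48 beats and chords last 1.5 each, so 32 chords.
B has 16 beats and chords last 8 each, so 2 chords.
C has 18 beats and chords last 3 each, so 6 chords.
D has 18 beats and chords last 0.5 each, so 36 chords.
Total: 32 + 2 + 6 + 36 = 76.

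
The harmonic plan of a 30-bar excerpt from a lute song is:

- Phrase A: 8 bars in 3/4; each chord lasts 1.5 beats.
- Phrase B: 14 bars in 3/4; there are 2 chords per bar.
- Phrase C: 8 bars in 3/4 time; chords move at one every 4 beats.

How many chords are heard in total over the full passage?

50 chords

A: 8 bars × 3 beats = 24 beats; 1.5 beats/chord → 16 chords.
B: 14 bars × 3 beats = 42 beats; 1.5 beats/chord → 28 chords.
C: 8 bars × 3 beats = 24 beats; 4 beats/chord → 6 chords.
Total: 16 + 28 + 6 = 50.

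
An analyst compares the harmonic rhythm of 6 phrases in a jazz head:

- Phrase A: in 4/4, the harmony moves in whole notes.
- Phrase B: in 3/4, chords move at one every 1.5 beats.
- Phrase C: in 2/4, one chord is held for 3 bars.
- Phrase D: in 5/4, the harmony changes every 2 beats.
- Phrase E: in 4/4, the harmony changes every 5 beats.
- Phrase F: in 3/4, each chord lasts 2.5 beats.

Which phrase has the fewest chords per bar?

A: each chord is 4 beats in 4/4, so 1 per bar.
B: each chord is 1.5 beats in 3/4, so 2 per bar.
C: each chord is 6 beats in 2/4, so 1/3 per bar.
D: each chord is 2 beats in 5/4, so 2.5 per bar.
E: each chord is 5 beats in 4/4, so 0.8 per bar.
F: each chord is 2.5 beats in 3/4, so 1.2 per bar.
Slowest is C at 1/3 chords/bar.

Phrase C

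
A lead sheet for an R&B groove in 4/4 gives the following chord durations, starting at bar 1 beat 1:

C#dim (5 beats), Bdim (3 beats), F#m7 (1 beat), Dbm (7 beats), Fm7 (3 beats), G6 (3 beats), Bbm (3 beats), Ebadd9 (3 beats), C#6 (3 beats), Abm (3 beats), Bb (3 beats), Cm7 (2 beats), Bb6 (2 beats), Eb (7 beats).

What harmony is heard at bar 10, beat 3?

Cm7

Beat 3 of bar 10 is beat (10−1)×4 + 3 = 39 overall.
Running totals: C#dim ends at 5, Bdim ends at 8, F#m7 ends at 9, Dbm ends at 16, Fm7 ends at 19, G6 ends at 22, Bbm ends at 25, Ebadd9 ends at 28, C#6 ends at 31, Abm ends at 34, Bb ends at 37, Cm7 ends at 39.
Beat 39 falls within Cm7.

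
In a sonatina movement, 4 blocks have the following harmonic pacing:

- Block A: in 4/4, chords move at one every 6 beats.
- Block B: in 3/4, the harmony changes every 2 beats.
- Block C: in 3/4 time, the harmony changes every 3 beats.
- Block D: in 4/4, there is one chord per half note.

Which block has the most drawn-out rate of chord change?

Block A

A: 4/6 = 2/3 chords/bar.
B: 3/2 = 1.5 chords/bar.
C: 3/3 = 1 chord/bar.
D: 4/2 = 2 chords/bar.
Slowest is A at 2/3 chords/bar.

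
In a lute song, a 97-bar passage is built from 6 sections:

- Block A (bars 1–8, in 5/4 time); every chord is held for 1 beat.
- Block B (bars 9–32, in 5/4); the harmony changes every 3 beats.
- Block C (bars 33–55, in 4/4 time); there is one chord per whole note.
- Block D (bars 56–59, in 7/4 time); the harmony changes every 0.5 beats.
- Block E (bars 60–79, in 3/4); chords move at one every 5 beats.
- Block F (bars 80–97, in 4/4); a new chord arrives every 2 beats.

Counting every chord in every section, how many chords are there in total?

A: 8 bars × 5 beats = 40 beats; 1 beat/chord → 40 chords.
B: 24 bars × 5 beats = 120 beats; 3 beats/chord → 40 chords.
C: 23 bars × 4 beats = 92 beats; 4 beats/chord → 23 chords.
D: 4 bars × 7 beats = 28 beats; 0.5 beats/chord → 56 chords.
E: 20 bars × 3 beats = 60 beats; 5 beats/chord → 12 chords.
F: 18 bars × 4 beats = 72 beats; 2 beats/chord → 36 chords.
Total: 40 + 40 + 23 + 56 + 12 + 36 = 207.

207 chords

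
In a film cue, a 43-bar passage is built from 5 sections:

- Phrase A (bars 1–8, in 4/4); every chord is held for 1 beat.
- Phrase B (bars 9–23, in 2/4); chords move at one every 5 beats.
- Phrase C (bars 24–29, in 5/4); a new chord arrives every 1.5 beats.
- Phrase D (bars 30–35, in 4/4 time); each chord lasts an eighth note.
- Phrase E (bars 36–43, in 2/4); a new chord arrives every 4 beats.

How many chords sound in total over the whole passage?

110 chords

A: 8·4 = 32 beats, 32/1 = 32 chords.
B: 15·2 = 30 beats, 30/5 = 6 chords.
C: 6·5 = 30 beats, 30/1.5 = 20 chords.
D: 6·4 = 24 beats, 24/0.5 = 48 chords.
E: 8·2 = 16 beats, 16/4 = 4 chords.
Total: 32 + 6 + 20 + 48 + 4 = 110.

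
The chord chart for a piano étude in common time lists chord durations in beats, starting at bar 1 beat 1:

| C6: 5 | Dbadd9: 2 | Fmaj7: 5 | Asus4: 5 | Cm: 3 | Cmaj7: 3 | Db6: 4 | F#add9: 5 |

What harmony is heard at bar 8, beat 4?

Beat 4 of bar 8 is beat (8−1)×4 + 4 = 32 overall.
Running totals: C6 ends at 5, Dbadd9 ends at 7, Fmaj7 ends at 12, Asus4 ends at 17, Cm ends at 20, Cmaj7 ends at 23, Db6 ends at 27, F#add9 ends at 32.
Beat 32 falls within F#add9.

F#add9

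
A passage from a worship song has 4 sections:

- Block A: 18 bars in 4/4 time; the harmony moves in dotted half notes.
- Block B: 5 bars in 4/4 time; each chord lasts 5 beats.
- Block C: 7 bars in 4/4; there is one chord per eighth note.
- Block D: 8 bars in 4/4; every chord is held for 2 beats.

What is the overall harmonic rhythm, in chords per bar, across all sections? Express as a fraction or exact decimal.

50/19 chords per bar

A: 18 × 4 = 72 beats ÷ 3 = 24 chords.
B: 5 × 4 = 20 beats ÷ 5 = 4 chords.
C: 7 × 4 = 28 beats ÷ 0.5 = 56 chords.
D: 8 × 4 = 32 beats ÷ 2 = 16 chords.
Overall: 100 chords over 38 bars → 100/38 = 50/19 chords per bar.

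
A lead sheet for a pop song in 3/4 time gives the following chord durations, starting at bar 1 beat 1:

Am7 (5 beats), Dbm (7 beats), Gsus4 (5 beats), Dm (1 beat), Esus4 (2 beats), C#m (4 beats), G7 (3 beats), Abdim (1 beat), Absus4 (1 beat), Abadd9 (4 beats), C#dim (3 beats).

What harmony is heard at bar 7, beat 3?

C#m

Beat 3 of bar 7 is beat (7−1)×3 + 3 = 21 overall.
Running totals: Am7 ends at 5, Dbm ends at 12, Gsus4 ends at 17, Dm ends at 18, Esus4 ends at 20, C#m ends at 24.
Beat 21 falls within C#m.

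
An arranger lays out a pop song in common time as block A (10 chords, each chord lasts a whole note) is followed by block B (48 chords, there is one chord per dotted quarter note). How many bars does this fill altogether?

A: 10 × 4 = 40 beats = 10 bars.
B: 48 × 1.5 = 72 beats = 18 bars.
Total: 10 + 18 = 28 bars.

28 bars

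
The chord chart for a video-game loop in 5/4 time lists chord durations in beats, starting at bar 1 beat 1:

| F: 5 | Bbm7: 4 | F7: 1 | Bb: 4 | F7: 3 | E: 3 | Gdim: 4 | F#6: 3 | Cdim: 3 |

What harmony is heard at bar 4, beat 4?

E

Beat 4 of bar 4 is beat (4−1)×5 + 4 = 19 overall.
Running totals: F ends at 5, Bbm7 ends at 9, F7 ends at 10, Bb ends at 14, F7 ends at 17, E ends at 20.
Beat 19 falls within E.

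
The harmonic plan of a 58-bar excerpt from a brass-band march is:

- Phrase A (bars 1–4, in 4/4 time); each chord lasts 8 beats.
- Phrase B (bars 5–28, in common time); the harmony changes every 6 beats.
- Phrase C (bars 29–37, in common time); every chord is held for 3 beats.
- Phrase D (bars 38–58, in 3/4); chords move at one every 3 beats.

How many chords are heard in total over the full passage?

A: 4 bars × 4 beats = 16 beats; 8 beats/chord → 2 chords.
B: 24 bars × 4 beats = 96 beats; 6 beats/chord → 16 chords.
C: 9 bars × 4 beats = 36 beats; 3 beats/chord → 12 chords.
D: 21 bars × 3 beats = 63 beats; 3 beats/chord → 21 chords.
Total: 2 + 16 + 12 + 21 = 51.

51 chords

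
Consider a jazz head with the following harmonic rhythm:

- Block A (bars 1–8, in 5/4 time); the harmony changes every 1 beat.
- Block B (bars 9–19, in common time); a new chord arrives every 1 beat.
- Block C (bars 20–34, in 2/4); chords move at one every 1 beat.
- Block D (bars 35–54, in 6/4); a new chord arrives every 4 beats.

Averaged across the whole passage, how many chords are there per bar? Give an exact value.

A: 8 × 5 = 40 beats ÷ 1 = 40 chords.
B: 11 × 4 = 44 beats ÷ 1 = 44 chords.
C: 15 × 2 = 30 beats ÷ 1 = 30 chords.
D: 20 × 6 = 120 beats ÷ 4 = 30 chords.
Overall: 144 chords over 54 bars → 144/54 = 8/3 chords per bar.

8/3 chords per bar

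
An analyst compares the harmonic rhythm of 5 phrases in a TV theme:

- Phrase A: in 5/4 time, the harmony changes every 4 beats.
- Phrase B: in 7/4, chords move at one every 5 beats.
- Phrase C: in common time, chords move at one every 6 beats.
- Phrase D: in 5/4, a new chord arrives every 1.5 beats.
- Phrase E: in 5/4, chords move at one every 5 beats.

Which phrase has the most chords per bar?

A: each chord is 4 beats in 5/4, so 1.25 per bar.
B: each chord is 5 beats in 7/4, so 1.4 per bar.
C: each chord is 6 beats in 4/4, so 2/3 per bar.
D: each chord is 1.5 beats in 5/4, so 10/3 per bar.
E: each chord is 5 beats in 5/4, so 1 per bar.
Fastest is D at 10/3 chords/bar.

Phrase D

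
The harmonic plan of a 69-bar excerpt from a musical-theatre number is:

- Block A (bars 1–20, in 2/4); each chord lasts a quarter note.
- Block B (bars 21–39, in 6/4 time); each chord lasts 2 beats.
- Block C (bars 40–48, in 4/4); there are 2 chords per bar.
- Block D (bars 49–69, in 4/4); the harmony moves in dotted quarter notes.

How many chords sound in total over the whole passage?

A has 40 beats and chords last 1 each, so 40 chords.
B has 114 beats and chords last 2 each, so 57 chords.
C has 36 beats and chords last 2 each, so 18 chords.
D has 84 beats and chords last 1.5 each, so 56 chords.
Total: 40 + 57 + 18 + 56 = 171.

171 chords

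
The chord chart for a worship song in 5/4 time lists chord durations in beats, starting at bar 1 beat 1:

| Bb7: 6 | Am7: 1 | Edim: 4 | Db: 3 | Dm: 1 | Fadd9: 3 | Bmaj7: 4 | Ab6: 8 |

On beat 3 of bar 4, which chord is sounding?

Beat 3 of bar 4 is beat (4−1)×5 + 3 = 18 overall.
Running totals: Bb7 ends at 6, Am7 ends at 7, Edim ends at 11, Db ends at 14, Dm ends at 15, Fadd9 ends at 18.
Beat 18 falls within Fadd9.

Fadd9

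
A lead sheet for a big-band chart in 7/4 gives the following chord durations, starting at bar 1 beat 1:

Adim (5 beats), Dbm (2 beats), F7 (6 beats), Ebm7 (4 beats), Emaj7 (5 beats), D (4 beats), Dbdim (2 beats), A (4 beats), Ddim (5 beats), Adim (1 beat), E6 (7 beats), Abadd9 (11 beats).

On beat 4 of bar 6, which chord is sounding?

Beat 4 of bar 6 is beat (6−1)×7 + 4 = 39 overall.
Running totals: Adim ends at 5, Dbm ends at 7, F7 ends at 13, Ebm7 ends at 17, Emaj7 ends at 22, D ends at 26, Dbdim ends at 28, A ends at 32, Ddim ends at 37, Adim ends at 38, E6 ends at 45.
Beat 39 falls within E6.

E6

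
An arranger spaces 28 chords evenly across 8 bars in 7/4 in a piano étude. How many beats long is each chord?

2 beats

8 bars × 7 beats/bar = 56 beats total.
56 beats ÷ 28 chords = 2 beats per chord.
(That is a half note.)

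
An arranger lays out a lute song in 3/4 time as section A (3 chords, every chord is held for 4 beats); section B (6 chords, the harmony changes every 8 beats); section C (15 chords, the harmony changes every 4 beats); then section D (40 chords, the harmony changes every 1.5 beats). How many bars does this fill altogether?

A: 3 × 4 = 12 beats = 4 bars.
B: 6 × 8 = 48 beats = 16 bars.
C: 15 × 4 = 60 beats = 20 bars.
D: 40 × 1.5 = 60 beats = 20 bars.
Total: 4 + 16 + 20 + 20 = 60 bars.

60 bars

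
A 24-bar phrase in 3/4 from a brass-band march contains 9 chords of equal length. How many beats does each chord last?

8 beats

24 bars × 3 beats/bar = 72 beats total.
72 beats ÷ 9 chords = 8 beats per chord.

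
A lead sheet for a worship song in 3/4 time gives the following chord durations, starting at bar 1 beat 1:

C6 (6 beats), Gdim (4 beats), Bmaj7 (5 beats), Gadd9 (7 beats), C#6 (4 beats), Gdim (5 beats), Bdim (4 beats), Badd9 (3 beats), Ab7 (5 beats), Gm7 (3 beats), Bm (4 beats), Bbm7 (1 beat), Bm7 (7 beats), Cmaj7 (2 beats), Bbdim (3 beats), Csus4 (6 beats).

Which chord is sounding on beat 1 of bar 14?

Beat 1 of bar 14 is beat (14−1)×3 + 1 = 40 overall.
Running totals: C6 ends at 6, Gdim ends at 10, Bmaj7 ends at 15, Gadd9 ends at 22, C#6 ends at 26, Gdim ends at 31, Bdim ends at 35, Badd9 ends at 38, Ab7 ends at 43.
Beat 40 falls within Ab7.

Ab7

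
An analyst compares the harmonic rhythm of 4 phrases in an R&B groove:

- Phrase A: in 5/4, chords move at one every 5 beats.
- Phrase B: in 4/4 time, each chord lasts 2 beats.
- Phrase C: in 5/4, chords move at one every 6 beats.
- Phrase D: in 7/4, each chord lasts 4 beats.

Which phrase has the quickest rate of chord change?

Phrase B

A: each chord is 5 beats in 5/4, so 1 per bar.
B: each chord is 2 beats in 4/4, so 2 per bar.
C: each chord is 6 beats in 5/4, so 5/6 per bar.
D: each chord is 4 beats in 7/4, so 1.75 per bar.
Fastest is B at 2 chords/bar.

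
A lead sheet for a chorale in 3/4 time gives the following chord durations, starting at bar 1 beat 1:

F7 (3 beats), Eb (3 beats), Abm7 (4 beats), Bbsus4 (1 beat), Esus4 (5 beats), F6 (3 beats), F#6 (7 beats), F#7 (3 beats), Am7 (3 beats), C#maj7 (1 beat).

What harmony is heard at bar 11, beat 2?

Beat 2 of bar 11 is beat (11−1)×3 + 2 = 32 overall.
Running totals: F7 ends at 3, Eb ends at 6, Abm7 ends at 10, Bbsus4 ends at 11, Esus4 ends at 16, F6 ends at 19, F#6 ends at 26, F#7 ends at 29, Am7 ends at 32.
Beat 32 falls within Am7.

Am7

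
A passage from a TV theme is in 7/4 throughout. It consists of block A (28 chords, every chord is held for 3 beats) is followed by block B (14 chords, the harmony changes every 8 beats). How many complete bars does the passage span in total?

28 bars

A: 28 × 3 = 84 beats = 12 bars.
B: 14 × 8 = 112 beats = 16 bars.
Total: 12 + 16 = 28 bars.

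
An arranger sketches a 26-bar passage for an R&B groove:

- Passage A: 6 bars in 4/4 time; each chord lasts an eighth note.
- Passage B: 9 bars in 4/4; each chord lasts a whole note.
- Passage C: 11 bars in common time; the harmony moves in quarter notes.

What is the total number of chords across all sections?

A has 24 beats and chords last 0.5 each, so 48 chords.
B has 36 beats and chords last 4 each, so 9 chords.
C has 44 beats and chords last 1 each, so 44 chords.
Total: 48 + 9 + 44 = 101.

101 chords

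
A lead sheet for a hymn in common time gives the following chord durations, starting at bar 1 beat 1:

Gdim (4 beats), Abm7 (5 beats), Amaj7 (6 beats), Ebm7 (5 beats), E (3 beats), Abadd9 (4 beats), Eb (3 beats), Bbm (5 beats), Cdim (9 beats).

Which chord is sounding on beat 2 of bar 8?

Eb

Beat 2 of bar 8 is beat (8−1)×4 + 2 = 30 overall.
Running totals: Gdim ends at 4, Abm7 ends at 9, Amaj7 ends at 15, Ebm7 ends at 20, E ends at 23, Abadd9 ends at 27, Eb ends at 30.
Beat 30 falls within Eb.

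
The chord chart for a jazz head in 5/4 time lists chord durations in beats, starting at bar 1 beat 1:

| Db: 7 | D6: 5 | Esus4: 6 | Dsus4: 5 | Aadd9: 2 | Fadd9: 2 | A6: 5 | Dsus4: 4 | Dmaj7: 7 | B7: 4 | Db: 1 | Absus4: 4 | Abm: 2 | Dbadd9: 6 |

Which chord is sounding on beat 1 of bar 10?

Beat 1 of bar 10 is beat (10−1)×5 + 1 = 46 overall.
Running totals: Db ends at 7, D6 ends at 12, Esus4 ends at 18, Dsus4 ends at 23, Aadd9 ends at 25, Fadd9 ends at 27, A6 ends at 32, Dsus4 ends at 36, Dmaj7 ends at 43, B7 ends at 47.
Beat 46 falls within B7.

B7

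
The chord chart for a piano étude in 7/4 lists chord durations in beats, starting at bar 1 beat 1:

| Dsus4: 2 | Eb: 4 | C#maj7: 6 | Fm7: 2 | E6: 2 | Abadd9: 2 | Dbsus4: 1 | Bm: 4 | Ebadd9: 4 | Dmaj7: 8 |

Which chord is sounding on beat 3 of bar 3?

Abadd9

Beat 3 of bar 3 is beat (3−1)×7 + 3 = 17 overall.
Running totals: Dsus4 ends at 2, Eb ends at 6, C#maj7 ends at 12, Fm7 ends at 14, E6 ends at 16, Abadd9 ends at 18.
Beat 17 falls within Abadd9.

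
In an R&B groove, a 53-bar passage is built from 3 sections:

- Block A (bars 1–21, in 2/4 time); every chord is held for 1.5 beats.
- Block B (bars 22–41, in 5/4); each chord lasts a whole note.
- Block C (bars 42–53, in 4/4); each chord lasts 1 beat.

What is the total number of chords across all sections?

A: 21·2 = 42 beats, 42/1.5 = 28 chords.
B: 20·5 = 100 beats, 100/4 = 25 chords.
C: 12·4 = 48 beats, 48/1 = 48 chords.
Total: 28 + 25 + 48 = 101.

101 chords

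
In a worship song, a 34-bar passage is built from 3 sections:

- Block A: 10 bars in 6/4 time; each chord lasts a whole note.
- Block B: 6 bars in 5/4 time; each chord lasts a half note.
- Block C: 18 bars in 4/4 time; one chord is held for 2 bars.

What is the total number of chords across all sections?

39 chords

A: 10 bars × 6 beats = 60 beats; 4 beats/chord → 15 chords.
B: 6 bars × 5 beats = 30 beats; 2 beats/chord → 15 chords.
C: 18 bars × 4 beats = 72 beats; 8 beats/chord → 9 chords.
Total: 15 + 15 + 9 = 39.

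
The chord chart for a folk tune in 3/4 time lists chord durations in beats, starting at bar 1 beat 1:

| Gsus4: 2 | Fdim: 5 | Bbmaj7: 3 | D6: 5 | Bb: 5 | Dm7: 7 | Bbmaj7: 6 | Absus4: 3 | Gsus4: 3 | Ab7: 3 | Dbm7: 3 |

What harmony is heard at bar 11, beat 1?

Bbmaj7

Beat 1 of bar 11 is beat (11−1)×3 + 1 = 31 overall.
Running totals: Gsus4 ends at 2, Fdim ends at 7, Bbmaj7 ends at 10, D6 ends at 15, Bb ends at 20, Dm7 ends at 27, Bbmaj7 ends at 33.
Beat 31 falls within Bbmaj7.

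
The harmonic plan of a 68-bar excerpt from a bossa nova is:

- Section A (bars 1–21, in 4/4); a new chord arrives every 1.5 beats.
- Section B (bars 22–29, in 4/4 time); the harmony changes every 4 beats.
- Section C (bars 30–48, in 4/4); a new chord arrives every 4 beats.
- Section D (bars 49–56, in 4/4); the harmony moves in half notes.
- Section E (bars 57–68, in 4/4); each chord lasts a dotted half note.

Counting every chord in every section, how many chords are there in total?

115 chords

A: 21·4 = 84 beats, 84/1.5 = 56 chords.
B: 8·4 = 32 beats, 32/4 = 8 chords.
C: 19·4 = 76 beats, 76/4 = 19 chords.
D: 8·4 = 32 beats, 32/2 = 16 chords.
E: 12·4 = 48 beats, 48/3 = 16 chords.
Total: 56 + 8 + 19 + 16 + 16 = 115.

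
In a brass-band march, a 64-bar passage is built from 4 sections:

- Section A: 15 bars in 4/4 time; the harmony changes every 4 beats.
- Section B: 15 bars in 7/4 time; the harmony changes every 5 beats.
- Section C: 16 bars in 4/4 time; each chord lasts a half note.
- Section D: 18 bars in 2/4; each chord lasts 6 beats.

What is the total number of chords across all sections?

74 chords

A has 60 beats and chords last 4 each, so 15 chords.
B has 105 beats and chords last 5 each, so 21 chords.
C has 64 beats and chords last 2 each, so 32 chords.
D has 36 beats and chords last 6 each, so 6 chords.
Total: 15 + 21 + 32 + 6 = 74.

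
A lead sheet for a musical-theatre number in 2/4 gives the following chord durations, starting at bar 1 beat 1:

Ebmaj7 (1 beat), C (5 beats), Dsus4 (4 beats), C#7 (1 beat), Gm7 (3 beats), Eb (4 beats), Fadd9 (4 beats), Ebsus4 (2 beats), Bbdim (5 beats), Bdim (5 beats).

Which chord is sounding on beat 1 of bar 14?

Bbdim

Beat 1 of bar 14 is beat (14−1)×2 + 1 = 27 overall.
Running totals: Ebmaj7 ends at 1, C ends at 6, Dsus4 ends at 10, C#7 ends at 11, Gm7 ends at 14, Eb ends at 18, Fadd9 ends at 22, Ebsus4 ends at 24, Bbdim ends at 29.
Beat 27 falls within Bbdim.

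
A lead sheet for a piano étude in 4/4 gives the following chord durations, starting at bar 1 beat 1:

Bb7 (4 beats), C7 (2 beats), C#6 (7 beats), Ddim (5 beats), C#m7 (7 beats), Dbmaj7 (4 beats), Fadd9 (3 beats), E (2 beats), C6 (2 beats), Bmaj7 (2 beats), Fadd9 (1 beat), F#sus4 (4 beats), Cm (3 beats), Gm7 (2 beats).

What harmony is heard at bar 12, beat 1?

Beat 1 of bar 12 is beat (12−1)×4 + 1 = 45 overall.
Running totals: Bb7 ends at 4, C7 ends at 6, C#6 ends at 13, Ddim ends at 18, C#m7 ends at 25, Dbmaj7 ends at 29, Fadd9 ends at 32, E ends at 34, C6 ends at 36, Bmaj7 ends at 38, Fadd9 ends at 39, F#sus4 ends at 43, Cm ends at 46.
Beat 45 falls within Cm.

Cm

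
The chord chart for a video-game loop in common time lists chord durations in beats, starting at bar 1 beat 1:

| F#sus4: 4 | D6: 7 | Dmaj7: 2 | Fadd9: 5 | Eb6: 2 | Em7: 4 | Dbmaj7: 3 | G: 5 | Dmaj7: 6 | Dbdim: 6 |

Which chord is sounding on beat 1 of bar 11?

Beat 1 of bar 11 is beat (11−1)×4 + 1 = 41 overall.
Running totals: F#sus4 ends at 4, D6 ends at 11, Dmaj7 ends at 13, Fadd9 ends at 18, Eb6 ends at 20, Em7 ends at 24, Dbmaj7 ends at 27, G ends at 32, Dmaj7 ends at 38, Dbdim ends at 44.
Beat 41 falls within Dbdim.

Dbdim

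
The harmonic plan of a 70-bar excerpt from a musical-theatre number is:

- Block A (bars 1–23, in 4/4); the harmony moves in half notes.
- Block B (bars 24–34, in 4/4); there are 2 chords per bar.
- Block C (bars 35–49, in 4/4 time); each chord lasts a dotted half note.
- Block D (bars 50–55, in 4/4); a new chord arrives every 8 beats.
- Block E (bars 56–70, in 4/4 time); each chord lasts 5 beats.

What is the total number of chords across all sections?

A: 23·4 = 92 beats, 92/2 = 46 chords.
B: 11·4 = 44 beats, 44/2 = 22 chords.
C: 15·4 = 60 beats, 60/3 = 20 chords.
D: 6·4 = 24 beats, 24/8 = 3 chords.
E: 15·4 = 60 beats, 60/5 = 12 chords.
Total: 46 + 22 + 20 + 3 + 12 = 103.

103 chords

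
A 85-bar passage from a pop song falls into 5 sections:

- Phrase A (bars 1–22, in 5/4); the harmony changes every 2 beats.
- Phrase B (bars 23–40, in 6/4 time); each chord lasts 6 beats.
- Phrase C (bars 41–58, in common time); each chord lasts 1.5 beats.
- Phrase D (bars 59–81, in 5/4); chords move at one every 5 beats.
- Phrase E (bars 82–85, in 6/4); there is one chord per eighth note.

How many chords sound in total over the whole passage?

192 chords

A: 22·5 = 110 beats, 110/2 = 55 chords.
B: 18·6 = 108 beats, 108/6 = 18 chords.
C: 18·4 = 72 beats, 72/1.5 = 48 chords.
D: 23·5 = 115 beats, 115/5 = 23 chords.
E: 4·6 = 24 beats, 24/0.5 = 48 chords.
Total: 55 + 18 + 48 + 23 + 48 = 192.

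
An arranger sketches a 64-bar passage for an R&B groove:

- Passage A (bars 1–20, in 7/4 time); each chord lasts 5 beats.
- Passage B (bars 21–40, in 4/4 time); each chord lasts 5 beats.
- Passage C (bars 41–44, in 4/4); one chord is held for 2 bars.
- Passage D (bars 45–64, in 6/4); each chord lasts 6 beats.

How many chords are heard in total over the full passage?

A has 140 beats and chords last 5 each, so 28 chords.
B has 80 beats and chords last 5 each, so 16 chords.
C has 16 beats and chords last 8 each, so 2 chords.
D has 120 beats and chords last 6 each, so 20 chords.
Total: 28 + 16 + 2 + 20 = 66.

66 chords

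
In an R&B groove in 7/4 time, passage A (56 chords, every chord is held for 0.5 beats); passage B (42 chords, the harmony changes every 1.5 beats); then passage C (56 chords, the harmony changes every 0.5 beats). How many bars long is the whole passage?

17 bars

A: 56 × 0.5 = 28 beats = 4 bars.
B: 42 × 1.5 = 63 beats = 9 bars.
C: 56 × 0.5 = 28 beats = 4 bars.
Total: 4 + 9 + 4 = 17 bars.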